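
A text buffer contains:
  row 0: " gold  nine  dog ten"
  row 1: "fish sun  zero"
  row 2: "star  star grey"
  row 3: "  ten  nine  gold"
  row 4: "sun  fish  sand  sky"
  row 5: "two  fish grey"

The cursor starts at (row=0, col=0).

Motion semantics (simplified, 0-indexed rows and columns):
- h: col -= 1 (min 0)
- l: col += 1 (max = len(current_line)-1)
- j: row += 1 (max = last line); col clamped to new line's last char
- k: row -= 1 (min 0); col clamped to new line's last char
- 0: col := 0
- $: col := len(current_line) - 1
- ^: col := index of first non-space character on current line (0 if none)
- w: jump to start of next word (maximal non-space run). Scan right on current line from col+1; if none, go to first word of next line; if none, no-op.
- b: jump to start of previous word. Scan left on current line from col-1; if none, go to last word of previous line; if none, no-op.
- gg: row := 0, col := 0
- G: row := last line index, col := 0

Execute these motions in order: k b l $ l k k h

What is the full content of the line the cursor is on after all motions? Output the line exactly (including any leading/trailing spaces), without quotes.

Answer:  gold  nine  dog ten

Derivation:
After 1 (k): row=0 col=0 char='_'
After 2 (b): row=0 col=0 char='_'
After 3 (l): row=0 col=1 char='g'
After 4 ($): row=0 col=19 char='n'
After 5 (l): row=0 col=19 char='n'
After 6 (k): row=0 col=19 char='n'
After 7 (k): row=0 col=19 char='n'
After 8 (h): row=0 col=18 char='e'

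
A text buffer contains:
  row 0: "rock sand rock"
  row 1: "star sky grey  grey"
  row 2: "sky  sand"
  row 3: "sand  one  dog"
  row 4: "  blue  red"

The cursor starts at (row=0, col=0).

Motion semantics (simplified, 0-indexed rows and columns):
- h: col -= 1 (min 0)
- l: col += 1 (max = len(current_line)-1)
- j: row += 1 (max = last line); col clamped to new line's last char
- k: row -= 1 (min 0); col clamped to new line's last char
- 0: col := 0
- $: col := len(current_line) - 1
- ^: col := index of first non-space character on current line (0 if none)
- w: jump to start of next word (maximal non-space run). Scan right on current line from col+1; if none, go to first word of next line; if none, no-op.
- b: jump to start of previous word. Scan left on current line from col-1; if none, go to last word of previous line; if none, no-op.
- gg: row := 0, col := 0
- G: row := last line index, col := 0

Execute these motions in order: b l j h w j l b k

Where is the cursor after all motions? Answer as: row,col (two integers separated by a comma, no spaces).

Answer: 1,5

Derivation:
After 1 (b): row=0 col=0 char='r'
After 2 (l): row=0 col=1 char='o'
After 3 (j): row=1 col=1 char='t'
After 4 (h): row=1 col=0 char='s'
After 5 (w): row=1 col=5 char='s'
After 6 (j): row=2 col=5 char='s'
After 7 (l): row=2 col=6 char='a'
After 8 (b): row=2 col=5 char='s'
After 9 (k): row=1 col=5 char='s'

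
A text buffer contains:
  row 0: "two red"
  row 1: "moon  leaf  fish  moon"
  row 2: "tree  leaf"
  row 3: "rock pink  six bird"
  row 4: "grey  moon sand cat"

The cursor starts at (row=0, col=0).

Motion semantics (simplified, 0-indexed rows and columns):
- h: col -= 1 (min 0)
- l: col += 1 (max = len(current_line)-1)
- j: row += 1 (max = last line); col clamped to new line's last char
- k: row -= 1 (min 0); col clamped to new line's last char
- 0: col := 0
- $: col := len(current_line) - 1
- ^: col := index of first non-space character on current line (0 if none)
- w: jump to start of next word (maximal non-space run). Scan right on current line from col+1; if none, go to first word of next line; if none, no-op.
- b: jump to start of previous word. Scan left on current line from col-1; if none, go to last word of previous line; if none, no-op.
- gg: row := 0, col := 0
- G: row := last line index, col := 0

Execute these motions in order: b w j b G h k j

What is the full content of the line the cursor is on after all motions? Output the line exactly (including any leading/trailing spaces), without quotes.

After 1 (b): row=0 col=0 char='t'
After 2 (w): row=0 col=4 char='r'
After 3 (j): row=1 col=4 char='_'
After 4 (b): row=1 col=0 char='m'
After 5 (G): row=4 col=0 char='g'
After 6 (h): row=4 col=0 char='g'
After 7 (k): row=3 col=0 char='r'
After 8 (j): row=4 col=0 char='g'

Answer: grey  moon sand cat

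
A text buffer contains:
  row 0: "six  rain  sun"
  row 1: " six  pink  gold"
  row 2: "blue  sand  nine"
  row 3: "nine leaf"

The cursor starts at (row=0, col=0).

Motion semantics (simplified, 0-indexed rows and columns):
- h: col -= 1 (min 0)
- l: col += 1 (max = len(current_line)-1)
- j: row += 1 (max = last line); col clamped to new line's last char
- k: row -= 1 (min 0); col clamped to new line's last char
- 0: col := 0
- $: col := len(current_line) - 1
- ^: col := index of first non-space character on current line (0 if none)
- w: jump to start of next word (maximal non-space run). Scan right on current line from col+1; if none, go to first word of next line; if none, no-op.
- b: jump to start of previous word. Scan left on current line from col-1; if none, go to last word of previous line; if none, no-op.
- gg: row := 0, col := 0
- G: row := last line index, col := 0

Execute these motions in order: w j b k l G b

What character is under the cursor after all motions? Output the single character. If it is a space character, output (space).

After 1 (w): row=0 col=5 char='r'
After 2 (j): row=1 col=5 char='_'
After 3 (b): row=1 col=1 char='s'
After 4 (k): row=0 col=1 char='i'
After 5 (l): row=0 col=2 char='x'
After 6 (G): row=3 col=0 char='n'
After 7 (b): row=2 col=12 char='n'

Answer: n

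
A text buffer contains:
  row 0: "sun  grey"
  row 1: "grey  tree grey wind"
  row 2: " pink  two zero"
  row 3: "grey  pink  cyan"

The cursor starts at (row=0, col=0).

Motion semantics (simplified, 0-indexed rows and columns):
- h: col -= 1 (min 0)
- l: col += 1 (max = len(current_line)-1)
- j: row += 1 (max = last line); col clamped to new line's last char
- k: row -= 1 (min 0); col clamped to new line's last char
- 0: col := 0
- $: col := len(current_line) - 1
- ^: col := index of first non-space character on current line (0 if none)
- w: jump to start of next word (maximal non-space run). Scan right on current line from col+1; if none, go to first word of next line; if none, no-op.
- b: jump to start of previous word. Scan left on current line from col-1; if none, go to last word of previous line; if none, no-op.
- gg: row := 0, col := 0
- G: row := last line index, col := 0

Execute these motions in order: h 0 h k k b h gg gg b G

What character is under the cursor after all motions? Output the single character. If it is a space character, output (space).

Answer: g

Derivation:
After 1 (h): row=0 col=0 char='s'
After 2 (0): row=0 col=0 char='s'
After 3 (h): row=0 col=0 char='s'
After 4 (k): row=0 col=0 char='s'
After 5 (k): row=0 col=0 char='s'
After 6 (b): row=0 col=0 char='s'
After 7 (h): row=0 col=0 char='s'
After 8 (gg): row=0 col=0 char='s'
After 9 (gg): row=0 col=0 char='s'
After 10 (b): row=0 col=0 char='s'
After 11 (G): row=3 col=0 char='g'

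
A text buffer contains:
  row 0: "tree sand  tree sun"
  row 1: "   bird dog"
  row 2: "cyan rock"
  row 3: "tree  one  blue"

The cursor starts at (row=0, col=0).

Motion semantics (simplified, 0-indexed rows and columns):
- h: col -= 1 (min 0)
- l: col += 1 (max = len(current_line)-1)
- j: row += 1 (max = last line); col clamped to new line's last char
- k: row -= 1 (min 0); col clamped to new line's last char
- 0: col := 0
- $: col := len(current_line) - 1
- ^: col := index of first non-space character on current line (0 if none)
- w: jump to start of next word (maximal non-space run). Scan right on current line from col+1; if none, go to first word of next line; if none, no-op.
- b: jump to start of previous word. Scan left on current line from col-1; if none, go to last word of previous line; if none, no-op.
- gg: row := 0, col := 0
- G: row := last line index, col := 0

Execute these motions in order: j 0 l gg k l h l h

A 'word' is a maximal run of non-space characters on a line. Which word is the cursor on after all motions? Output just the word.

After 1 (j): row=1 col=0 char='_'
After 2 (0): row=1 col=0 char='_'
After 3 (l): row=1 col=1 char='_'
After 4 (gg): row=0 col=0 char='t'
After 5 (k): row=0 col=0 char='t'
After 6 (l): row=0 col=1 char='r'
After 7 (h): row=0 col=0 char='t'
After 8 (l): row=0 col=1 char='r'
After 9 (h): row=0 col=0 char='t'

Answer: tree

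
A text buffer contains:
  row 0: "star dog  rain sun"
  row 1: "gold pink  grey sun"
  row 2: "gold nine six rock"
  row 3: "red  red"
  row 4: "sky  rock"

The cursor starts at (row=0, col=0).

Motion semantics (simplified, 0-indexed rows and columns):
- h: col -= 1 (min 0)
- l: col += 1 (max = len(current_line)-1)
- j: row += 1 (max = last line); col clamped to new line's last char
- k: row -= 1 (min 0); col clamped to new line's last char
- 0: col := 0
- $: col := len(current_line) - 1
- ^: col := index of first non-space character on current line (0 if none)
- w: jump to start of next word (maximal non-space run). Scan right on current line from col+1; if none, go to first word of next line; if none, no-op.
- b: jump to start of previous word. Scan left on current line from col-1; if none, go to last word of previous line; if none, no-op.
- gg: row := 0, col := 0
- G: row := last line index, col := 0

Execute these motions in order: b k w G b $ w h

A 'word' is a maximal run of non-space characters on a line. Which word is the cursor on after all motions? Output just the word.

After 1 (b): row=0 col=0 char='s'
After 2 (k): row=0 col=0 char='s'
After 3 (w): row=0 col=5 char='d'
After 4 (G): row=4 col=0 char='s'
After 5 (b): row=3 col=5 char='r'
After 6 ($): row=3 col=7 char='d'
After 7 (w): row=4 col=0 char='s'
After 8 (h): row=4 col=0 char='s'

Answer: sky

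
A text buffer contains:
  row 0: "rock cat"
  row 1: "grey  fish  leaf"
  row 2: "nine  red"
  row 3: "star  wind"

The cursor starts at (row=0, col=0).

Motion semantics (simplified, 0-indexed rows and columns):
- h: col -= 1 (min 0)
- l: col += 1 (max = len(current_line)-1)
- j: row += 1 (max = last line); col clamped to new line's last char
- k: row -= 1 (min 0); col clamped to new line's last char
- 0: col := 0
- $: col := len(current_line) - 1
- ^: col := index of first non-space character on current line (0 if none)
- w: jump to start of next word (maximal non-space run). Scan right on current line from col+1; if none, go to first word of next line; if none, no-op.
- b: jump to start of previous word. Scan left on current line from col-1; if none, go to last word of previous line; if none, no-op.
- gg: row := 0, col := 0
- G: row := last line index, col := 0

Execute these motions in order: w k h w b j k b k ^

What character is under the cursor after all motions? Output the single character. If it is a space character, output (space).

After 1 (w): row=0 col=5 char='c'
After 2 (k): row=0 col=5 char='c'
After 3 (h): row=0 col=4 char='_'
After 4 (w): row=0 col=5 char='c'
After 5 (b): row=0 col=0 char='r'
After 6 (j): row=1 col=0 char='g'
After 7 (k): row=0 col=0 char='r'
After 8 (b): row=0 col=0 char='r'
After 9 (k): row=0 col=0 char='r'
After 10 (^): row=0 col=0 char='r'

Answer: r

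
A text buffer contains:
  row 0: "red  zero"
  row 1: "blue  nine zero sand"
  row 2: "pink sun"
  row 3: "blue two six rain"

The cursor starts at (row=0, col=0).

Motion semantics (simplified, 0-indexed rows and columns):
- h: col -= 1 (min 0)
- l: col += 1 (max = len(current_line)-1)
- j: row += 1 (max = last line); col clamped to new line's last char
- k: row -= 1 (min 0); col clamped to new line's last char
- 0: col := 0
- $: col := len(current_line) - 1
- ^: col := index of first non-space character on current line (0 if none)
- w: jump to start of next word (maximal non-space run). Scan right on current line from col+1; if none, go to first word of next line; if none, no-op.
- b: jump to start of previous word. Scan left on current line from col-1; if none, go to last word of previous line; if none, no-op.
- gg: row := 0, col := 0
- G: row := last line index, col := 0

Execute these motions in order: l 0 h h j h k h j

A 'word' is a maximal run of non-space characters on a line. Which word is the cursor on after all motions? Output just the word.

Answer: blue

Derivation:
After 1 (l): row=0 col=1 char='e'
After 2 (0): row=0 col=0 char='r'
After 3 (h): row=0 col=0 char='r'
After 4 (h): row=0 col=0 char='r'
After 5 (j): row=1 col=0 char='b'
After 6 (h): row=1 col=0 char='b'
After 7 (k): row=0 col=0 char='r'
After 8 (h): row=0 col=0 char='r'
After 9 (j): row=1 col=0 char='b'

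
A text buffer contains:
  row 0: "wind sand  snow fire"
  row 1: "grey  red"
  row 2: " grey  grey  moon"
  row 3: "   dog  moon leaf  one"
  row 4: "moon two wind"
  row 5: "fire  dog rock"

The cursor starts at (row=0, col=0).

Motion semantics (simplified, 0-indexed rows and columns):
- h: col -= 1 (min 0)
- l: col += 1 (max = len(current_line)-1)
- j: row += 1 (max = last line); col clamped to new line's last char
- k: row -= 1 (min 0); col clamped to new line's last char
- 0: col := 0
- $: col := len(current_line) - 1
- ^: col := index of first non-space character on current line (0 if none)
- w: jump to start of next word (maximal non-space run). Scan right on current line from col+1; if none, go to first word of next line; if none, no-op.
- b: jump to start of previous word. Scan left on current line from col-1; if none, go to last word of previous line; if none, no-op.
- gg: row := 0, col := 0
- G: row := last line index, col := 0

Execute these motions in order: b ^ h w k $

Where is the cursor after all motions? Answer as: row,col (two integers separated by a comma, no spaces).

After 1 (b): row=0 col=0 char='w'
After 2 (^): row=0 col=0 char='w'
After 3 (h): row=0 col=0 char='w'
After 4 (w): row=0 col=5 char='s'
After 5 (k): row=0 col=5 char='s'
After 6 ($): row=0 col=19 char='e'

Answer: 0,19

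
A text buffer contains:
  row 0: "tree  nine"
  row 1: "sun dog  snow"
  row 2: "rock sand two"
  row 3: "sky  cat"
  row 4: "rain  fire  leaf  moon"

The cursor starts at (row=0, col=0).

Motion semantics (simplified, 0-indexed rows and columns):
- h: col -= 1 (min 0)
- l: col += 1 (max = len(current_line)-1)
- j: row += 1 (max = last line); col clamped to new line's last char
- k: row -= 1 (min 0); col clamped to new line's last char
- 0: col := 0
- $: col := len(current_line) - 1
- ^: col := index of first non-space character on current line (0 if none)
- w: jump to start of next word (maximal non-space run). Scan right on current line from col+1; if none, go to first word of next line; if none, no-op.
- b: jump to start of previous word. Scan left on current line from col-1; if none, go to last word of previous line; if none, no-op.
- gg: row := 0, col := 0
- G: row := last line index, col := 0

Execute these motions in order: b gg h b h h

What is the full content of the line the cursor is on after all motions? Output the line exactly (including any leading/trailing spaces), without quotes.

Answer: tree  nine

Derivation:
After 1 (b): row=0 col=0 char='t'
After 2 (gg): row=0 col=0 char='t'
After 3 (h): row=0 col=0 char='t'
After 4 (b): row=0 col=0 char='t'
After 5 (h): row=0 col=0 char='t'
After 6 (h): row=0 col=0 char='t'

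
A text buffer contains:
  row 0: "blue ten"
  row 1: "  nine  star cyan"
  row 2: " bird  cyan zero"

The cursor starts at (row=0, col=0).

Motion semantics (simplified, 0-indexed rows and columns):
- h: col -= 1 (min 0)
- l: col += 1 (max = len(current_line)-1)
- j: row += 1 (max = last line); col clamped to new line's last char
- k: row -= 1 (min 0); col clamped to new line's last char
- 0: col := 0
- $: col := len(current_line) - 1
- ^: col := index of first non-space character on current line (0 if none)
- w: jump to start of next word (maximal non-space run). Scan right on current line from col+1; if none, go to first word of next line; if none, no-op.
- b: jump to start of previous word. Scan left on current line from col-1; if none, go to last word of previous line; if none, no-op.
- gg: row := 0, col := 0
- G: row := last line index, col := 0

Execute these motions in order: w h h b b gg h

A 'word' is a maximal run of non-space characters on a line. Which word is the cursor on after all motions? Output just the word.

After 1 (w): row=0 col=5 char='t'
After 2 (h): row=0 col=4 char='_'
After 3 (h): row=0 col=3 char='e'
After 4 (b): row=0 col=0 char='b'
After 5 (b): row=0 col=0 char='b'
After 6 (gg): row=0 col=0 char='b'
After 7 (h): row=0 col=0 char='b'

Answer: blue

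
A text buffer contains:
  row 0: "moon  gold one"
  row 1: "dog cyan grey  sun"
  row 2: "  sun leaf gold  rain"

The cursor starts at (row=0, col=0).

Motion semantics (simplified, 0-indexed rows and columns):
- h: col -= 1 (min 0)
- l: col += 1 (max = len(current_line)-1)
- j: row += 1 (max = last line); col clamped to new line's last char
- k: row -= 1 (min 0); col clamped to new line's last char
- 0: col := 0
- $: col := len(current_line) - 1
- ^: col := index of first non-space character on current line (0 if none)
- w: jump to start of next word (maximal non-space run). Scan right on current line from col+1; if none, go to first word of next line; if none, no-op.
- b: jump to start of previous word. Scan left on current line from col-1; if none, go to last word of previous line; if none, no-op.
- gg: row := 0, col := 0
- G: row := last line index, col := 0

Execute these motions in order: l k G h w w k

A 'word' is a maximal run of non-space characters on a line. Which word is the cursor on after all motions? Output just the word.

Answer: cyan

Derivation:
After 1 (l): row=0 col=1 char='o'
After 2 (k): row=0 col=1 char='o'
After 3 (G): row=2 col=0 char='_'
After 4 (h): row=2 col=0 char='_'
After 5 (w): row=2 col=2 char='s'
After 6 (w): row=2 col=6 char='l'
After 7 (k): row=1 col=6 char='a'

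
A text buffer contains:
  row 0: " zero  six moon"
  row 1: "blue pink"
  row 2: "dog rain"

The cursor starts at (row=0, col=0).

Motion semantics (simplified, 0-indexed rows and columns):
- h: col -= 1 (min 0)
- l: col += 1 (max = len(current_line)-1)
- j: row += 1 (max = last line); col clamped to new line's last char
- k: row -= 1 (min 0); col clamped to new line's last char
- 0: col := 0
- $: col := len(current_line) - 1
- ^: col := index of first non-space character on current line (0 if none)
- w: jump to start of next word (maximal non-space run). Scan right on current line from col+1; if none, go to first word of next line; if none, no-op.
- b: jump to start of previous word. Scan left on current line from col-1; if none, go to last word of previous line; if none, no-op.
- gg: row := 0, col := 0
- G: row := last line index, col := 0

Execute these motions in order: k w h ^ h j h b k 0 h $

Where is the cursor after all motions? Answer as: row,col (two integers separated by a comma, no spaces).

Answer: 0,14

Derivation:
After 1 (k): row=0 col=0 char='_'
After 2 (w): row=0 col=1 char='z'
After 3 (h): row=0 col=0 char='_'
After 4 (^): row=0 col=1 char='z'
After 5 (h): row=0 col=0 char='_'
After 6 (j): row=1 col=0 char='b'
After 7 (h): row=1 col=0 char='b'
After 8 (b): row=0 col=11 char='m'
After 9 (k): row=0 col=11 char='m'
After 10 (0): row=0 col=0 char='_'
After 11 (h): row=0 col=0 char='_'
After 12 ($): row=0 col=14 char='n'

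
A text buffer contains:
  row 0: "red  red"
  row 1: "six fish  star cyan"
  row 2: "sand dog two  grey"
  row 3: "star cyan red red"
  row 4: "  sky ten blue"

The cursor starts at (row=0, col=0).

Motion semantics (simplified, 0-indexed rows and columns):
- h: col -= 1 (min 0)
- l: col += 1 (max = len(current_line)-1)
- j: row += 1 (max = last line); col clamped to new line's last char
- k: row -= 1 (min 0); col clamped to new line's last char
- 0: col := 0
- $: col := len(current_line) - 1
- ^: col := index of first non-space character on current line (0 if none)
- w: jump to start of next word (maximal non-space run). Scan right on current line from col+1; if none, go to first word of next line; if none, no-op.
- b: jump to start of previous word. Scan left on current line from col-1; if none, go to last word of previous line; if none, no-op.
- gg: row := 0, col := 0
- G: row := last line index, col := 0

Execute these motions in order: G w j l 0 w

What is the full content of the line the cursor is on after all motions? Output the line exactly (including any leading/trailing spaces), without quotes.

After 1 (G): row=4 col=0 char='_'
After 2 (w): row=4 col=2 char='s'
After 3 (j): row=4 col=2 char='s'
After 4 (l): row=4 col=3 char='k'
After 5 (0): row=4 col=0 char='_'
After 6 (w): row=4 col=2 char='s'

Answer:   sky ten blue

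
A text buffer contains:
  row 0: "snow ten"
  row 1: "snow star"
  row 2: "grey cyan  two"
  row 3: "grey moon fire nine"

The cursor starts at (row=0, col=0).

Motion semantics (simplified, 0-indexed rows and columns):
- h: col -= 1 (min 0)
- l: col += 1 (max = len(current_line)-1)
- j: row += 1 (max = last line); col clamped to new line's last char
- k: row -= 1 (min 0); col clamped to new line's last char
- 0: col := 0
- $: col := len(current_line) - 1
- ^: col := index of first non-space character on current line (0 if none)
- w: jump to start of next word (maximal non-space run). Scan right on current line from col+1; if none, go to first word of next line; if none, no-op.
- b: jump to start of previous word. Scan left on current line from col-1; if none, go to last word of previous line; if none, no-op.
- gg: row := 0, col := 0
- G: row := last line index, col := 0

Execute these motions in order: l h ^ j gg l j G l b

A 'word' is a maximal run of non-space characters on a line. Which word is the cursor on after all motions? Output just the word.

Answer: grey

Derivation:
After 1 (l): row=0 col=1 char='n'
After 2 (h): row=0 col=0 char='s'
After 3 (^): row=0 col=0 char='s'
After 4 (j): row=1 col=0 char='s'
After 5 (gg): row=0 col=0 char='s'
After 6 (l): row=0 col=1 char='n'
After 7 (j): row=1 col=1 char='n'
After 8 (G): row=3 col=0 char='g'
After 9 (l): row=3 col=1 char='r'
After 10 (b): row=3 col=0 char='g'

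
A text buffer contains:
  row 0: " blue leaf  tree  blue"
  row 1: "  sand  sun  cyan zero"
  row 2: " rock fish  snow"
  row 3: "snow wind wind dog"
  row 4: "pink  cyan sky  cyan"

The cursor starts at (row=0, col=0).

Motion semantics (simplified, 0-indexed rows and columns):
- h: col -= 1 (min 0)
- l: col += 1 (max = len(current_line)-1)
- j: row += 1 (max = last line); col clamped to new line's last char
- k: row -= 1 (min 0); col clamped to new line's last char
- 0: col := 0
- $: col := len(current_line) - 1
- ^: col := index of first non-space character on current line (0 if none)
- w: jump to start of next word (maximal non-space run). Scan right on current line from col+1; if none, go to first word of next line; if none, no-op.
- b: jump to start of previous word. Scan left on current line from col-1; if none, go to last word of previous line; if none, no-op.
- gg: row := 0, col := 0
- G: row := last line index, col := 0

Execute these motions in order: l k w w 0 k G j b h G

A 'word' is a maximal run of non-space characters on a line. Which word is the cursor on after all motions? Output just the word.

Answer: pink

Derivation:
After 1 (l): row=0 col=1 char='b'
After 2 (k): row=0 col=1 char='b'
After 3 (w): row=0 col=6 char='l'
After 4 (w): row=0 col=12 char='t'
After 5 (0): row=0 col=0 char='_'
After 6 (k): row=0 col=0 char='_'
After 7 (G): row=4 col=0 char='p'
After 8 (j): row=4 col=0 char='p'
After 9 (b): row=3 col=15 char='d'
After 10 (h): row=3 col=14 char='_'
After 11 (G): row=4 col=0 char='p'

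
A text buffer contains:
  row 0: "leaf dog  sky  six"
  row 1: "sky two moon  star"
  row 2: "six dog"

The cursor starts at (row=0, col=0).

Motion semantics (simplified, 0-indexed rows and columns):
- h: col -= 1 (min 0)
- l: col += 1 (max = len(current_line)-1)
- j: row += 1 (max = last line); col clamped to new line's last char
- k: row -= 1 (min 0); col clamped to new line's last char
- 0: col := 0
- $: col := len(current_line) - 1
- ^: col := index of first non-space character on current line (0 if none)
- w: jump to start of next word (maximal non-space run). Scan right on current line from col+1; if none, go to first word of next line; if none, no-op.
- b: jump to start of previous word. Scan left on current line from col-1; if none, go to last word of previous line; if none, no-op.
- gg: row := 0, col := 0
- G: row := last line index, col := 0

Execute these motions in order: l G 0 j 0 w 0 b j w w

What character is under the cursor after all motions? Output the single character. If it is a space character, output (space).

After 1 (l): row=0 col=1 char='e'
After 2 (G): row=2 col=0 char='s'
After 3 (0): row=2 col=0 char='s'
After 4 (j): row=2 col=0 char='s'
After 5 (0): row=2 col=0 char='s'
After 6 (w): row=2 col=4 char='d'
After 7 (0): row=2 col=0 char='s'
After 8 (b): row=1 col=14 char='s'
After 9 (j): row=2 col=6 char='g'
After 10 (w): row=2 col=6 char='g'
After 11 (w): row=2 col=6 char='g'

Answer: g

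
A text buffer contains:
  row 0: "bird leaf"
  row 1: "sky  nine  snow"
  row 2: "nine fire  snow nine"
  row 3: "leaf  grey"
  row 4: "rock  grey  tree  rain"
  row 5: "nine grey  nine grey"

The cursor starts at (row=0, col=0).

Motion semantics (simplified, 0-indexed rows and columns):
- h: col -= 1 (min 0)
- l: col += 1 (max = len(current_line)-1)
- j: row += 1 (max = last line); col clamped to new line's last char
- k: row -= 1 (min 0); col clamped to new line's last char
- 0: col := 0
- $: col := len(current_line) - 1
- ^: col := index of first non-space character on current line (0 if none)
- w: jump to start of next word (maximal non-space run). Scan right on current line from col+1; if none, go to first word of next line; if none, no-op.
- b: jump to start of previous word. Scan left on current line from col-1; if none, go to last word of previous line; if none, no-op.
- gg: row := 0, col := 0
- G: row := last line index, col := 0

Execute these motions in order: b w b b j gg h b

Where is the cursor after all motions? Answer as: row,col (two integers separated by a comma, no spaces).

Answer: 0,0

Derivation:
After 1 (b): row=0 col=0 char='b'
After 2 (w): row=0 col=5 char='l'
After 3 (b): row=0 col=0 char='b'
After 4 (b): row=0 col=0 char='b'
After 5 (j): row=1 col=0 char='s'
After 6 (gg): row=0 col=0 char='b'
After 7 (h): row=0 col=0 char='b'
After 8 (b): row=0 col=0 char='b'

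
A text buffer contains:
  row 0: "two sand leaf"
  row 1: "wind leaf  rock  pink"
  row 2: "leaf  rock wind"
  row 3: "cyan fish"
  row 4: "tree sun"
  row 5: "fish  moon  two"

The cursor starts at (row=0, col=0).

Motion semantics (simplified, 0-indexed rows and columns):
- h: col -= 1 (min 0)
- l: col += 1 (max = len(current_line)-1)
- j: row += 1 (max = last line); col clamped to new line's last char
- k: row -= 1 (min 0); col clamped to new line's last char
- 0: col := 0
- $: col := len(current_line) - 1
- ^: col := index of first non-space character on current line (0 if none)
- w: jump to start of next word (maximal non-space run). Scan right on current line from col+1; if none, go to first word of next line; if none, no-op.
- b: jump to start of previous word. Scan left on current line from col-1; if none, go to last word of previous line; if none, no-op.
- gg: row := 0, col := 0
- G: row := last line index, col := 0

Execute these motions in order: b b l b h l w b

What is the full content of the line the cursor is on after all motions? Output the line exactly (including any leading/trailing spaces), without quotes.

Answer: two sand leaf

Derivation:
After 1 (b): row=0 col=0 char='t'
After 2 (b): row=0 col=0 char='t'
After 3 (l): row=0 col=1 char='w'
After 4 (b): row=0 col=0 char='t'
After 5 (h): row=0 col=0 char='t'
After 6 (l): row=0 col=1 char='w'
After 7 (w): row=0 col=4 char='s'
After 8 (b): row=0 col=0 char='t'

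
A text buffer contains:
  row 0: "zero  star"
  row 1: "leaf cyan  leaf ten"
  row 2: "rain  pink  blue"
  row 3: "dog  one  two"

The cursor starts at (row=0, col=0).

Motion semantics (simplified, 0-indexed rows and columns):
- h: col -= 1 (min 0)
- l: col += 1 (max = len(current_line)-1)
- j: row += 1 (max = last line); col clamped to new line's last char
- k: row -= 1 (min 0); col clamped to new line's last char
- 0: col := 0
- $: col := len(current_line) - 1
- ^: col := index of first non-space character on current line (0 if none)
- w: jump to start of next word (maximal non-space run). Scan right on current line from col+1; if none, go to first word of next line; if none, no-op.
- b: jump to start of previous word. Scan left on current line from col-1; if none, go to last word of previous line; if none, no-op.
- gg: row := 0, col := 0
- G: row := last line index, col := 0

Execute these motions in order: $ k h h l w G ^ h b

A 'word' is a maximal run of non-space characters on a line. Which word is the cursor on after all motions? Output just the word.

After 1 ($): row=0 col=9 char='r'
After 2 (k): row=0 col=9 char='r'
After 3 (h): row=0 col=8 char='a'
After 4 (h): row=0 col=7 char='t'
After 5 (l): row=0 col=8 char='a'
After 6 (w): row=1 col=0 char='l'
After 7 (G): row=3 col=0 char='d'
After 8 (^): row=3 col=0 char='d'
After 9 (h): row=3 col=0 char='d'
After 10 (b): row=2 col=12 char='b'

Answer: blue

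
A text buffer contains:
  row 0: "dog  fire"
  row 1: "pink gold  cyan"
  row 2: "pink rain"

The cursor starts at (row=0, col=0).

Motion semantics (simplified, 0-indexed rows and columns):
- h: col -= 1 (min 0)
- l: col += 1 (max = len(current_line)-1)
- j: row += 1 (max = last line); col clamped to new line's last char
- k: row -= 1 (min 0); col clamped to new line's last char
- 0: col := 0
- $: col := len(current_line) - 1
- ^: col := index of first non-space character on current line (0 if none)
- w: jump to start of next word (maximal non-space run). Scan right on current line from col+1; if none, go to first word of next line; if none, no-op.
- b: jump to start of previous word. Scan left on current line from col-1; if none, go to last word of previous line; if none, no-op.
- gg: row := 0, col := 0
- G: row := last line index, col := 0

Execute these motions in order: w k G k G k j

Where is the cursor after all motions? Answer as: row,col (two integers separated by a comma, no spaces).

After 1 (w): row=0 col=5 char='f'
After 2 (k): row=0 col=5 char='f'
After 3 (G): row=2 col=0 char='p'
After 4 (k): row=1 col=0 char='p'
After 5 (G): row=2 col=0 char='p'
After 6 (k): row=1 col=0 char='p'
After 7 (j): row=2 col=0 char='p'

Answer: 2,0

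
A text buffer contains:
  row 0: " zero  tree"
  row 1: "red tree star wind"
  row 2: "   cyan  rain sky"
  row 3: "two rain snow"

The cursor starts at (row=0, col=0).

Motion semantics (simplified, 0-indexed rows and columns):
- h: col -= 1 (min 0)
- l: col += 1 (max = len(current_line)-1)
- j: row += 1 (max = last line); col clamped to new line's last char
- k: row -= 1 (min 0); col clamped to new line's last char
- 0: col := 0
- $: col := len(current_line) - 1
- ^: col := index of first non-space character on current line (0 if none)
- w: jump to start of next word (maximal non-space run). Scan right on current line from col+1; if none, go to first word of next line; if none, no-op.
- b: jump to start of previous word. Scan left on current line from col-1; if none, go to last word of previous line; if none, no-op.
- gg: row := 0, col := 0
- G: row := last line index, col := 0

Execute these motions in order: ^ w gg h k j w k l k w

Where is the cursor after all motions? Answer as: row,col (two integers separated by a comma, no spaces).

Answer: 0,7

Derivation:
After 1 (^): row=0 col=1 char='z'
After 2 (w): row=0 col=7 char='t'
After 3 (gg): row=0 col=0 char='_'
After 4 (h): row=0 col=0 char='_'
After 5 (k): row=0 col=0 char='_'
After 6 (j): row=1 col=0 char='r'
After 7 (w): row=1 col=4 char='t'
After 8 (k): row=0 col=4 char='o'
After 9 (l): row=0 col=5 char='_'
After 10 (k): row=0 col=5 char='_'
After 11 (w): row=0 col=7 char='t'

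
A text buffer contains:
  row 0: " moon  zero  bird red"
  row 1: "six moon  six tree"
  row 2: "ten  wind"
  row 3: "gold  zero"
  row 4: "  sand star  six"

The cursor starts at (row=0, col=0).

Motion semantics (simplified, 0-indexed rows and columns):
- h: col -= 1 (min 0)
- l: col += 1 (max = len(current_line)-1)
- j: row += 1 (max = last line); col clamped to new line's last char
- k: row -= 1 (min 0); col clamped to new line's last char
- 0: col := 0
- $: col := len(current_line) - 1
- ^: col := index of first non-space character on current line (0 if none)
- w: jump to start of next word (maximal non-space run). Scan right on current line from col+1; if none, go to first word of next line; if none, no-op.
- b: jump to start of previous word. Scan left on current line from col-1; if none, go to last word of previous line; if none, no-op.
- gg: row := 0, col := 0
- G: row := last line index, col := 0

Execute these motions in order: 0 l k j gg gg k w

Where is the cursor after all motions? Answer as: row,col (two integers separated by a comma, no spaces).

Answer: 0,1

Derivation:
After 1 (0): row=0 col=0 char='_'
After 2 (l): row=0 col=1 char='m'
After 3 (k): row=0 col=1 char='m'
After 4 (j): row=1 col=1 char='i'
After 5 (gg): row=0 col=0 char='_'
After 6 (gg): row=0 col=0 char='_'
After 7 (k): row=0 col=0 char='_'
After 8 (w): row=0 col=1 char='m'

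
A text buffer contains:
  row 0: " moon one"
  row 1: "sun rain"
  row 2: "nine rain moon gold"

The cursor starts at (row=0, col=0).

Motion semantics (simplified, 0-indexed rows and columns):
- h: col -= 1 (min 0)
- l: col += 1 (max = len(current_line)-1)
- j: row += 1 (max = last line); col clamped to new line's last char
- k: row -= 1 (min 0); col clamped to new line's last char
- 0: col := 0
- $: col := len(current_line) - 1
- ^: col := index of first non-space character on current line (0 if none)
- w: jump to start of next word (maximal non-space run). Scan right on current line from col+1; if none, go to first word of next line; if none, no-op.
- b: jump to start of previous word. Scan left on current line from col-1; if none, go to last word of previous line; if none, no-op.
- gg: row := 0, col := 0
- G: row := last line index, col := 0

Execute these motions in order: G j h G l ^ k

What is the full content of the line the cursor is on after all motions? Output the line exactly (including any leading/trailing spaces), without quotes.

Answer: sun rain

Derivation:
After 1 (G): row=2 col=0 char='n'
After 2 (j): row=2 col=0 char='n'
After 3 (h): row=2 col=0 char='n'
After 4 (G): row=2 col=0 char='n'
After 5 (l): row=2 col=1 char='i'
After 6 (^): row=2 col=0 char='n'
After 7 (k): row=1 col=0 char='s'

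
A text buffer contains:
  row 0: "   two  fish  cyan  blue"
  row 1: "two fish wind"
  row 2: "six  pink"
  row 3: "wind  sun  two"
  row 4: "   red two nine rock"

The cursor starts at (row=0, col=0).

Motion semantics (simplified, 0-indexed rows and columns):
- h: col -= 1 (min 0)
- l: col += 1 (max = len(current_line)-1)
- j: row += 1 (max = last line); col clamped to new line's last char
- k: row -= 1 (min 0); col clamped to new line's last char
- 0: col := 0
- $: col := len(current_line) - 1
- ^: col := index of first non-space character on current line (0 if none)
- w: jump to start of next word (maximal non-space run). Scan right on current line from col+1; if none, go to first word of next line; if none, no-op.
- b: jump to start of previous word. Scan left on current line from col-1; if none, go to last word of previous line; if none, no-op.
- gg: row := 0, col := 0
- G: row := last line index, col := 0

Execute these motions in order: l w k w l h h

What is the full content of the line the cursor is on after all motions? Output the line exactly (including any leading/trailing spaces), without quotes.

After 1 (l): row=0 col=1 char='_'
After 2 (w): row=0 col=3 char='t'
After 3 (k): row=0 col=3 char='t'
After 4 (w): row=0 col=8 char='f'
After 5 (l): row=0 col=9 char='i'
After 6 (h): row=0 col=8 char='f'
After 7 (h): row=0 col=7 char='_'

Answer:    two  fish  cyan  blue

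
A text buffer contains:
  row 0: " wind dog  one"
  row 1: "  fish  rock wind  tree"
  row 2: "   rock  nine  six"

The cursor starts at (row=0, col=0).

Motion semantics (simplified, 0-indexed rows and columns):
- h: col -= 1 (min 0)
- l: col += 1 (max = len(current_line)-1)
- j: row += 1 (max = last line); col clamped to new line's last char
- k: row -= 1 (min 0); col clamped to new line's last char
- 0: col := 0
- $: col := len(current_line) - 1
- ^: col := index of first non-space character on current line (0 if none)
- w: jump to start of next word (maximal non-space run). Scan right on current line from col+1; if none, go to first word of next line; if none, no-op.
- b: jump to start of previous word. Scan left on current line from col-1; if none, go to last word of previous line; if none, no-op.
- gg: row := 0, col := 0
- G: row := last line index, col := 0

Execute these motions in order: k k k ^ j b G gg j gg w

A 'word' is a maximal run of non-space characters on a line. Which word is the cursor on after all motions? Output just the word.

After 1 (k): row=0 col=0 char='_'
After 2 (k): row=0 col=0 char='_'
After 3 (k): row=0 col=0 char='_'
After 4 (^): row=0 col=1 char='w'
After 5 (j): row=1 col=1 char='_'
After 6 (b): row=0 col=11 char='o'
After 7 (G): row=2 col=0 char='_'
After 8 (gg): row=0 col=0 char='_'
After 9 (j): row=1 col=0 char='_'
After 10 (gg): row=0 col=0 char='_'
After 11 (w): row=0 col=1 char='w'

Answer: wind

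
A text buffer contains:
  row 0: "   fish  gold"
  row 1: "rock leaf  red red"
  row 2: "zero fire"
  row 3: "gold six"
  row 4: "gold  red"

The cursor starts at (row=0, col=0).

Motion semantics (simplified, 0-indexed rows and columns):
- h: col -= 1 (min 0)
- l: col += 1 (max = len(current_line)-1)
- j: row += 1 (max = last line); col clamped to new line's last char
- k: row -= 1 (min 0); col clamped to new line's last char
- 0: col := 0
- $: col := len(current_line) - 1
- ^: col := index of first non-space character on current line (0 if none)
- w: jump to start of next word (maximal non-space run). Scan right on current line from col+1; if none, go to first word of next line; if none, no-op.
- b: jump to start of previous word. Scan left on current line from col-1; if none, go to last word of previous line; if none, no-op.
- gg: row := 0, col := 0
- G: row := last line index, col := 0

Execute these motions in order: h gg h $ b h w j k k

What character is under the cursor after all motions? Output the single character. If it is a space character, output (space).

Answer: g

Derivation:
After 1 (h): row=0 col=0 char='_'
After 2 (gg): row=0 col=0 char='_'
After 3 (h): row=0 col=0 char='_'
After 4 ($): row=0 col=12 char='d'
After 5 (b): row=0 col=9 char='g'
After 6 (h): row=0 col=8 char='_'
After 7 (w): row=0 col=9 char='g'
After 8 (j): row=1 col=9 char='_'
After 9 (k): row=0 col=9 char='g'
After 10 (k): row=0 col=9 char='g'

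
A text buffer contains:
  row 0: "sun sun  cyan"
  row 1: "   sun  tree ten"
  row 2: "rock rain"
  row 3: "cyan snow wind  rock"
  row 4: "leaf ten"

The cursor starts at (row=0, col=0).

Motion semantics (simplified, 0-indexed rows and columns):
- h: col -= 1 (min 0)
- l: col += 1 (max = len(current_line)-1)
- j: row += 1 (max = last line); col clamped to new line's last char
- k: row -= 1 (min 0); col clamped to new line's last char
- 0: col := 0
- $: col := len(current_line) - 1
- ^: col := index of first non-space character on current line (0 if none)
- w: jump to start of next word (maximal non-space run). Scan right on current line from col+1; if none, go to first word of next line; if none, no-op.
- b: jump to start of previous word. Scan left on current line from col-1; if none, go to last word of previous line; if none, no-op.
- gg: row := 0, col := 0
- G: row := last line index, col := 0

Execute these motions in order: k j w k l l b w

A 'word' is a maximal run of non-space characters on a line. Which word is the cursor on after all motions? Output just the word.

Answer: cyan

Derivation:
After 1 (k): row=0 col=0 char='s'
After 2 (j): row=1 col=0 char='_'
After 3 (w): row=1 col=3 char='s'
After 4 (k): row=0 col=3 char='_'
After 5 (l): row=0 col=4 char='s'
After 6 (l): row=0 col=5 char='u'
After 7 (b): row=0 col=4 char='s'
After 8 (w): row=0 col=9 char='c'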